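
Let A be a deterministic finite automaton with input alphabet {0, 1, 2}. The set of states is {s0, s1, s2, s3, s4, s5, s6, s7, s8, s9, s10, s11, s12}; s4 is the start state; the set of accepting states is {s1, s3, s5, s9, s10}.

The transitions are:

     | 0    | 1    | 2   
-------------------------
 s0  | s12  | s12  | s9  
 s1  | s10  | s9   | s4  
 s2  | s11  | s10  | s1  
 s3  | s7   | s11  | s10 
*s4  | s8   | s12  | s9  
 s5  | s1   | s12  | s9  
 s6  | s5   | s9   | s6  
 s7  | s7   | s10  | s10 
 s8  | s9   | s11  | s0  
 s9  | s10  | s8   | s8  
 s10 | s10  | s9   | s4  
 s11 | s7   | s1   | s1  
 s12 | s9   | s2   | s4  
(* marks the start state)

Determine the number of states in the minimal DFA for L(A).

Reachable states from the start: {s0,s1,s2,s4,s7,s8,s9,s10,s11,s12}. Unreachable: {s3,s5,s6} — drop them.
Initial partition by acceptance: {s1,s9,s10} | {s0,s2,s4,s7,s8,s11,s12}.
Split {s1,s9,s10} by δ(·,1) → {s1,s10} and {s9}.
Split {s0,s2,s4,s7,s8,s11,s12} by δ(·,0) → {s0,s2,s4,s7,s11} and {s8,s12}.
On input 0, block {s0,s2,s4,s7,s11} splits into {s2,s7,s11} and {s0,s4}.
Stable partition: {s1,s10} | {s2,s7,s11} | {s9} | {s8,s12} | {s0,s4} — 5 equivalence classes.

5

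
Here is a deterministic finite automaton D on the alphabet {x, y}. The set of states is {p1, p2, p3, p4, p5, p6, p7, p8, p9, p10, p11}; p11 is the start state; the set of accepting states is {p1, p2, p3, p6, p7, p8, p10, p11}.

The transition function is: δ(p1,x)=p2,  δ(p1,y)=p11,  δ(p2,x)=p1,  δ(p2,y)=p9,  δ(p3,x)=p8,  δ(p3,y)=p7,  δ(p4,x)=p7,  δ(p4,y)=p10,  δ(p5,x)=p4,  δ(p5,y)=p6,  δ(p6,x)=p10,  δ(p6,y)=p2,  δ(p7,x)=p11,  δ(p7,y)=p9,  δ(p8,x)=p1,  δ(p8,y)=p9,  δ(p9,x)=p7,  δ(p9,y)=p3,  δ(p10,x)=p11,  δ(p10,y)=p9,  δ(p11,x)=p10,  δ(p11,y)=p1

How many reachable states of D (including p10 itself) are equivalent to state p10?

4

Reachable states from the start: {p1,p2,p3,p7,p8,p9,p10,p11}. Unreachable: {p4,p5,p6} — drop them.
P0 = {p1,p2,p3,p7,p8,p10,p11} | {p9}.
Split {p1,p2,p3,p7,p8,p10,p11} by δ(·,y) → {p2,p7,p8,p10} and {p1,p3,p11}.
Refine {p1,p3,p11} on symbol y: members go to different blocks, giving {p1,p11} and {p3}.
No further refinement is possible. Final partition (4 blocks): {p2,p7,p8,p10} | {p9} | {p1,p11} | {p3}.
State p10 belongs to the block {p2,p7,p8,p10}, which has 4 states.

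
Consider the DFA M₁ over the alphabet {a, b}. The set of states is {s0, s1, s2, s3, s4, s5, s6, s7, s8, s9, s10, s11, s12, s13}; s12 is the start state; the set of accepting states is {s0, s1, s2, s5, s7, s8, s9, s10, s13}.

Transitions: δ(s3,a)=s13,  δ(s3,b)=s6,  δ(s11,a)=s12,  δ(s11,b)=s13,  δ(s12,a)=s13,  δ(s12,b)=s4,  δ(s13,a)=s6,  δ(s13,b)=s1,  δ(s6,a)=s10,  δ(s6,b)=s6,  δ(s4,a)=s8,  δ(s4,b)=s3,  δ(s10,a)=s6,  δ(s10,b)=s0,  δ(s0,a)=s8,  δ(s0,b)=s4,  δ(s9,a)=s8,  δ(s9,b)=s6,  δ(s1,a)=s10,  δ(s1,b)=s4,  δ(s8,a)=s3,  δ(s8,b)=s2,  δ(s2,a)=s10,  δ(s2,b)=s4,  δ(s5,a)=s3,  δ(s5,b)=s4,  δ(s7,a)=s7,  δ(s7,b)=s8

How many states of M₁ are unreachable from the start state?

4

BFS from s12 reaches {s0, s1, s2, s3, s4, s6, s8, s10, s12, s13}; the 4 state(s) s5, s7, s9, s11 are never visited.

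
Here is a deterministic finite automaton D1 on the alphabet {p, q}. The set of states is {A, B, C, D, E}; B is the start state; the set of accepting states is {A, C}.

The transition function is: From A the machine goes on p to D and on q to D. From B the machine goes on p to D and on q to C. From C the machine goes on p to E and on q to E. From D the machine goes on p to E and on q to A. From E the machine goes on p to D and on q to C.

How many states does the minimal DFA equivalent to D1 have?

2

All states are reachable from the start state.
P0 = {A,C} | {B,D,E}.
The partition is now stable with 2 blocks: {A,C} | {B,D,E}.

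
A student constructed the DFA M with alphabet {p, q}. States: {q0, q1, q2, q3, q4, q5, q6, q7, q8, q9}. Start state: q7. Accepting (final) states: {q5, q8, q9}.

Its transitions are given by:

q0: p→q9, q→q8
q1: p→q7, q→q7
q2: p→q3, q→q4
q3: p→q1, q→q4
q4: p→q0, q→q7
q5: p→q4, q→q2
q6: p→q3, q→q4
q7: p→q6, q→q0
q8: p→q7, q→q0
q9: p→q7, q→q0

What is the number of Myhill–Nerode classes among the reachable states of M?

7

First remove the unreachable states {q2,q5}; 8 states remain.
Initial partition by acceptance: {q8,q9} | {q0,q1,q3,q4,q6,q7}.
Refine {q0,q1,q3,q4,q6,q7} on symbol p: members go to different blocks, giving {q1,q3,q4,q6,q7} and {q0}.
Split {q1,q3,q4,q6,q7} by δ(·,p) → {q1,q3,q6,q7} and {q4}.
Refine {q1,q3,q6,q7} on symbol q: members go to different blocks, giving {q3,q6} and {q1} and {q7}.
Refine {q3,q6} on symbol p: members go to different blocks, giving {q3} and {q6}.
No further refinement is possible. Final partition (7 blocks): {q8,q9} | {q3} | {q0} | {q4} | {q1} | {q7} | {q6}.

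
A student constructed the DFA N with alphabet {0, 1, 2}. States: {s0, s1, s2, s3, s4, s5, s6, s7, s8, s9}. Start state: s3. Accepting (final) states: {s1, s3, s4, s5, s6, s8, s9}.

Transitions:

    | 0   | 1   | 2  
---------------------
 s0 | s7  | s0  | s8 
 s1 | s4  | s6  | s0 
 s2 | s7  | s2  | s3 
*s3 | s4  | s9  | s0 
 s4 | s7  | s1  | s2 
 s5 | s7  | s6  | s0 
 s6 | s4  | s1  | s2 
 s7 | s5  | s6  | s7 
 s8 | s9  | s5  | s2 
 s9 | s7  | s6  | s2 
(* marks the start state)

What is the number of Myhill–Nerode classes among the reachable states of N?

5

Every state is reachable, so we keep all 10.
Start with accepting vs non-accepting: {s1,s3,s4,s5,s6,s8,s9} | {s0,s2,s7}.
On input 0, block {s1,s3,s4,s5,s6,s8,s9} splits into {s1,s3,s6,s8} and {s4,s5,s9}.
On input 1, block {s1,s3,s6,s8} splits into {s1,s6} and {s3,s8}.
On input 0, block {s0,s2,s7} splits into {s0,s2} and {s7}.
The partition is now stable with 5 blocks: {s1,s6} | {s0,s2} | {s4,s5,s9} | {s3,s8} | {s7}.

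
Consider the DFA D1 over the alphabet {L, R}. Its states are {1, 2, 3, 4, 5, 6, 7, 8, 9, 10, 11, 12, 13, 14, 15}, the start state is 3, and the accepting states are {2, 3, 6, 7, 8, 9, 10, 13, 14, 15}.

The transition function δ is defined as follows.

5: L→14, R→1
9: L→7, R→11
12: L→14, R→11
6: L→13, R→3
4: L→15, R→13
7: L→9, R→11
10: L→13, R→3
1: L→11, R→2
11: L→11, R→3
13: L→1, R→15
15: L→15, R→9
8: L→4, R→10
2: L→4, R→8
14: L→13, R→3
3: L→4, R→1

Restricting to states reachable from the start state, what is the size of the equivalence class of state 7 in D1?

2

Reachable states from the start: {1,2,3,4,7,8,9,10,11,13,15}. Unreachable: {5,6,12,14} — drop them.
P0 = {2,3,7,8,9,10,13,15} | {1,4,11}.
Refine {2,3,7,8,9,10,13,15} on symbol L: members go to different blocks, giving {2,3,8,13} and {7,9,10,15}.
Split {2,3,8,13} by δ(·,R) → {8,13} and {2} and {3}.
Refine {1,4,11} on symbol L: members go to different blocks, giving {1,11} and {4}.
Refine {8,13} on symbol L: members go to different blocks, giving {8} and {13}.
Split {1,11} by δ(·,R) → {1} and {11}.
Refine {7,9,10,15} on symbol L: members go to different blocks, giving {7,9,15} and {10}.
Refine {7,9,15} on symbol R: members go to different blocks, giving {7,9} and {15}.
No further refinement is possible. Final partition (10 blocks): {8} | {1} | {7,9} | {2} | {3} | {4} | {13} | {11} | {10} | {15}.
The equivalence class containing 7 is {7,9}, of size 2.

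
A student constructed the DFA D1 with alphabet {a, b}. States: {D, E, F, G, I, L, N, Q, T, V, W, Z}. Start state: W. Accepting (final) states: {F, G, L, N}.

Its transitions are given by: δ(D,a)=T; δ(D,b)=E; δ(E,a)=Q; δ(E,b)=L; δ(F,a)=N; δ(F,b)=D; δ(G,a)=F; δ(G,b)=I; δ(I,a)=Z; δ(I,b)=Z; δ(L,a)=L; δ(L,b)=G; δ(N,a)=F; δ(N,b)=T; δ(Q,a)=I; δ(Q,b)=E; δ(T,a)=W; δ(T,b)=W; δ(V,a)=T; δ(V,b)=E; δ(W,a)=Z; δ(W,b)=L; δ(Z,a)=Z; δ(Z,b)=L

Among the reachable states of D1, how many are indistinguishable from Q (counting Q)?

2

First remove the unreachable states {V}; 11 states remain.
Initial partition by acceptance: {F,G,L,N} | {D,E,I,Q,T,W,Z}.
On input b, block {F,G,L,N} splits into {F,G,N} and {L}.
On input b, block {D,E,I,Q,T,W,Z} splits into {D,I,Q,T} and {E,W,Z}.
On input a, block {D,I,Q,T} splits into {I,T} and {D,Q}.
Split {F,G,N} by δ(·,b) → {G,N} and {F}.
On input a, block {E,W,Z} splits into {W,Z} and {E}.
The partition is now stable with 7 blocks: {G,N} | {I,T} | {L} | {W,Z} | {D,Q} | {F} | {E}.
The equivalence class containing Q is {D,Q}, of size 2.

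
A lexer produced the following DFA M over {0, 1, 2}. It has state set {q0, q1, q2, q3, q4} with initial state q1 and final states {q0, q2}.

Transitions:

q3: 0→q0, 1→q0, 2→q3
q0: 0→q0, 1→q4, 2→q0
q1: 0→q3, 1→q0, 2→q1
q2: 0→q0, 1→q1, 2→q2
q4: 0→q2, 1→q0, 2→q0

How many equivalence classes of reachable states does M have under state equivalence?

P0 = {q0,q2} | {q1,q3,q4}.
Refine {q1,q3,q4} on symbol 0: members go to different blocks, giving {q3,q4} and {q1}.
On input 1, block {q0,q2} splits into {q0} and {q2}.
On input 0, block {q3,q4} splits into {q3} and {q4}.
The partition is now stable with 5 blocks: {q0} | {q3} | {q1} | {q2} | {q4}.

5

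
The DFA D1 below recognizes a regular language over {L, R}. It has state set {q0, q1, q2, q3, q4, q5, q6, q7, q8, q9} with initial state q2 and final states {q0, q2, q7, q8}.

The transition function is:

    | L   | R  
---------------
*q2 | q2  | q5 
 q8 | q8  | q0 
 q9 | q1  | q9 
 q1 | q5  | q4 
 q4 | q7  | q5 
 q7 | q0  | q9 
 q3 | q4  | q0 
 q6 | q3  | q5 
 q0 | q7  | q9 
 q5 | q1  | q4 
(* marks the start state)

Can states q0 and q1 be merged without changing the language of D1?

Reachable states from the start: {q0,q1,q2,q4,q5,q7,q9}. Unreachable: {q3,q6,q8} — drop them.
Start with accepting vs non-accepting: {q0,q2,q7} | {q1,q4,q5,q9}.
Refine {q1,q4,q5,q9} on symbol L: members go to different blocks, giving {q1,q5,q9} and {q4}.
Split {q1,q5,q9} by δ(·,R) → {q1,q5} and {q9}.
Refine {q0,q2,q7} on symbol R: members go to different blocks, giving {q0,q7} and {q2}.
No further refinement is possible. Final partition (5 blocks): {q0,q7} | {q1,q5} | {q4} | {q9} | {q2}.
q0 and q1 end up in different blocks, so they are distinguishable. For instance, the string 'ε' is accepted from only q0.

No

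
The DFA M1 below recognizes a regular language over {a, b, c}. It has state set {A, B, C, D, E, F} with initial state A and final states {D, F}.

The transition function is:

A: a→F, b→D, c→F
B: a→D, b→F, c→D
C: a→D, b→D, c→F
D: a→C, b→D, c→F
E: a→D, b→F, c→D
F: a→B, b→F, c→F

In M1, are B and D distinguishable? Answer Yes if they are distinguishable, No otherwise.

Reachable states from the start: {A,B,C,D,F}. Unreachable: {E} — drop them.
Initial partition by acceptance: {D,F} | {A,B,C}.
No further refinement is possible. Final partition (2 blocks): {D,F} | {A,B,C}.
B and D end up in different blocks, so they are distinguishable. For instance, the string 'ε' is accepted from only D.

Yes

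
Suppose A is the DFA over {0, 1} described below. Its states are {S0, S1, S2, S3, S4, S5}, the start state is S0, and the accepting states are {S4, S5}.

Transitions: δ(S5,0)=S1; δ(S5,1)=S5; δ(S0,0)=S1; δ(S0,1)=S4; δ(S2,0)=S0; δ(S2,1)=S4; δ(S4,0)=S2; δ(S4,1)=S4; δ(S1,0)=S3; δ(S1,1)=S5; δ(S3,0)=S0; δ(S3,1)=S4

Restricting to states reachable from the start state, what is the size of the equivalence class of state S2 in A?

4

All states are reachable from the start state.
P0 = {S4,S5} | {S0,S1,S2,S3}.
No further refinement is possible. Final partition (2 blocks): {S4,S5} | {S0,S1,S2,S3}.
State S2 belongs to the block {S0,S1,S2,S3}, which has 4 states.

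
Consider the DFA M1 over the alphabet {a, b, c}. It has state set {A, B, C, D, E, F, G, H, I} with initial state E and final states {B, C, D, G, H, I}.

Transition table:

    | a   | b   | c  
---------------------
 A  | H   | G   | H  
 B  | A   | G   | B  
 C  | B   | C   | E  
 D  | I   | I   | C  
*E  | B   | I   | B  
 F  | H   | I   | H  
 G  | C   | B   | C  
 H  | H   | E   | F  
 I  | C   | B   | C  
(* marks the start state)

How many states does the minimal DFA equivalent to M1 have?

Reachable states from the start: {A,B,C,E,F,G,H,I}. Unreachable: {D} — drop them.
Initial partition by acceptance: {B,C,G,H,I} | {A,E,F}.
Split {B,C,G,H,I} by δ(·,a) → {C,G,H,I} and {B}.
On input a, block {C,G,H,I} splits into {G,H,I} and {C}.
On input a, block {G,H,I} splits into {G,I} and {H}.
Split {A,E,F} by δ(·,a) → {A,F} and {E}.
Stable partition: {G,I} | {A,F} | {B} | {C} | {H} | {E} — 6 equivalence classes.

6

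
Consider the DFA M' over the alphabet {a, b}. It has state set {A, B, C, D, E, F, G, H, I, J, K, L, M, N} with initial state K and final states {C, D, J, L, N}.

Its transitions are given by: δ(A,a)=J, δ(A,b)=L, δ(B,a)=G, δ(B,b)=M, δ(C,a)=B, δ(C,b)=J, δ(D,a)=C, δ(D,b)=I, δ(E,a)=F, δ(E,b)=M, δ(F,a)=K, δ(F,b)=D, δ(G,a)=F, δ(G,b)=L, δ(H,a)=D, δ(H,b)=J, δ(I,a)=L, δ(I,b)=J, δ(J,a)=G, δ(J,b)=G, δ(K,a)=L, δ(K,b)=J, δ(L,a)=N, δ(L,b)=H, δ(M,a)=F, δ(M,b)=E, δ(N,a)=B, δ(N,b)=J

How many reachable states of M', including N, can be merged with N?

2

States {A} cannot be reached from the start state, so discard them.
P0 = {C,D,J,L,N} | {B,E,F,G,H,I,K,M}.
Refine {C,D,J,L,N} on symbol a: members go to different blocks, giving {C,J,N} and {D,L}.
Refine {C,J,N} on symbol b: members go to different blocks, giving {C,N} and {J}.
On input a, block {B,E,F,G,H,I,K,M} splits into {B,E,F,G,M} and {H,I,K}.
Refine {B,E,F,G,M} on symbol a: members go to different blocks, giving {B,E,G,M} and {F}.
On input a, block {B,E,G,M} splits into {E,G,M} and {B}.
On input b, block {E,G,M} splits into {E,M} and {G}.
Stable partition: {C,N} | {E,M} | {D,L} | {J} | {H,I,K} | {F} | {B} | {G} — 8 equivalence classes.
The equivalence class containing N is {C,N}, of size 2.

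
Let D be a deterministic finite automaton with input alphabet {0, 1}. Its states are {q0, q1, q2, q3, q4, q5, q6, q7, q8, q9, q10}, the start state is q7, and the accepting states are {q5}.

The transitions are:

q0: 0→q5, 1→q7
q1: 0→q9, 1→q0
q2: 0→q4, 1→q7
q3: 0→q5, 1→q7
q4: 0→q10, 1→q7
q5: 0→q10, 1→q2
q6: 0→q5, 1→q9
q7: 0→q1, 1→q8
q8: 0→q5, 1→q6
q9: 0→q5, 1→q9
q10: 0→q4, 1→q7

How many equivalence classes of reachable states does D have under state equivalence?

6

States {q3} cannot be reached from the start state, so discard them.
Initial partition by acceptance: {q5} | {q0,q1,q2,q4,q6,q7,q8,q9,q10}.
On input 0, block {q0,q1,q2,q4,q6,q7,q8,q9,q10} splits into {q1,q2,q4,q7,q10} and {q0,q6,q8,q9}.
Split {q1,q2,q4,q7,q10} by δ(·,0) → {q2,q4,q7,q10} and {q1}.
Refine {q2,q4,q7,q10} on symbol 0: members go to different blocks, giving {q2,q4,q10} and {q7}.
Refine {q0,q6,q8,q9} on symbol 1: members go to different blocks, giving {q6,q8,q9} and {q0}.
The partition is now stable with 6 blocks: {q5} | {q2,q4,q10} | {q6,q8,q9} | {q1} | {q7} | {q0}.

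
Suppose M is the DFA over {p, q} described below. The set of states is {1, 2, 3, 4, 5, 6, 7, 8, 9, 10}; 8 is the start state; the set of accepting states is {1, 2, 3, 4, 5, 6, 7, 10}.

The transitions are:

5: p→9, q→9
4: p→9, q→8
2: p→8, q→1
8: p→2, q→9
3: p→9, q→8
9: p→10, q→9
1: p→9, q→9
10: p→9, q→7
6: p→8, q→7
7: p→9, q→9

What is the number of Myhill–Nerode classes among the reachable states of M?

States {3,4,5,6} cannot be reached from the start state, so discard them.
P0 = {1,2,7,10} | {8,9}.
Refine {1,2,7,10} on symbol q: members go to different blocks, giving {1,7} and {2,10}.
Stable partition: {1,7} | {8,9} | {2,10} — 3 equivalence classes.

3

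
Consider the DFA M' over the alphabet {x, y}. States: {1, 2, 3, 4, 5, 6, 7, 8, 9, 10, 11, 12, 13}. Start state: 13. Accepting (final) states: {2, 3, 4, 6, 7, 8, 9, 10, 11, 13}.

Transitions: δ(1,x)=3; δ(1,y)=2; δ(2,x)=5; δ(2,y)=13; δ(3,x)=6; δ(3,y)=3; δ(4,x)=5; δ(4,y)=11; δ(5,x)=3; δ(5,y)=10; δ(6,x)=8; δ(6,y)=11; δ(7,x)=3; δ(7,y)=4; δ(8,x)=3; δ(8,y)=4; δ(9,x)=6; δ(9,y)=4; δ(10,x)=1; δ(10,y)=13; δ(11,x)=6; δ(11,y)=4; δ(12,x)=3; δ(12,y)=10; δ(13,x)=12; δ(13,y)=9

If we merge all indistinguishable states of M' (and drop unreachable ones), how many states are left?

7

Reachable states from the start: {1,2,3,4,5,6,8,9,10,11,12,13}. Unreachable: {7} — drop them.
P0 = {2,3,4,6,8,9,10,11,13} | {1,5,12}.
On input x, block {2,3,4,6,8,9,10,11,13} splits into {3,6,8,9,11} and {2,4,10,13}.
Refine {3,6,8,9,11} on symbol y: members go to different blocks, giving {8,9,11} and {3,6}.
Split {2,4,10,13} by δ(·,y) → {2,10} and {4,13}.
Split {3,6} by δ(·,x) → {3} and {6}.
Refine {8,9,11} on symbol x: members go to different blocks, giving {9,11} and {8}.
Stable partition: {9,11} | {1,5,12} | {2,10} | {3} | {4,13} | {6} | {8} — 7 equivalence classes.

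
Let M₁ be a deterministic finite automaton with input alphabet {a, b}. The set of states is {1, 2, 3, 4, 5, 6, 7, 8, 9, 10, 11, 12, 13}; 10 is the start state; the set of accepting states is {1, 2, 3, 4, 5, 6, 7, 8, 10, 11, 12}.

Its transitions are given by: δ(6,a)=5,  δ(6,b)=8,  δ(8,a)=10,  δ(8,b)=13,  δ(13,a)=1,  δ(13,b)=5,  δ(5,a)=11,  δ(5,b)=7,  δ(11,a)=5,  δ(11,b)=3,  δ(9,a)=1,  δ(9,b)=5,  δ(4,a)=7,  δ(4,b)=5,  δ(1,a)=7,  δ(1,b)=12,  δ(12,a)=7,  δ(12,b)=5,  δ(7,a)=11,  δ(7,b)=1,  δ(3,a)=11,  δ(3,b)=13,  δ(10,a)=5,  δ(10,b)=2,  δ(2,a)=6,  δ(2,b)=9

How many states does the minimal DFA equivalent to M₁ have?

7

Reachable states from the start: {1,2,3,5,6,7,8,9,10,11,12,13}. Unreachable: {4} — drop them.
Initial partition by acceptance: {1,2,3,5,6,7,8,10,11,12} | {9,13}.
On input b, block {1,2,3,5,6,7,8,10,11,12} splits into {1,5,6,7,10,11,12} and {2,3,8}.
Refine {1,5,6,7,10,11,12} on symbol b: members go to different blocks, giving {1,5,7,12} and {6,10,11}.
On input a, block {1,5,7,12} splits into {1,12} and {5,7}.
Split {1,12} by δ(·,b) → {1} and {12}.
On input b, block {5,7} splits into {5} and {7}.
Stable partition: {1} | {9,13} | {2,3,8} | {6,10,11} | {5} | {12} | {7} — 7 equivalence classes.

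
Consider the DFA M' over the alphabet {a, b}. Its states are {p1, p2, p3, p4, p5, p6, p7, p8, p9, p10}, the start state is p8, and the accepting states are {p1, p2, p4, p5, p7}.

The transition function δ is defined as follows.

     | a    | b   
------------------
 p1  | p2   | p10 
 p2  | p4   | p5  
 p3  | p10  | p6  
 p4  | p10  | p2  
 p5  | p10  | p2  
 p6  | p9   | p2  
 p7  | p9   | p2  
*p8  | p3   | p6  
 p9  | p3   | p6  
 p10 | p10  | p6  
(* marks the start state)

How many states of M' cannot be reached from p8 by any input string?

Starting at p8 and following transitions, the reachable set is {p2, p3, p4, p5, p6, p8, p9, p10}. That leaves p1, p7 unreachable — 2 in total.

2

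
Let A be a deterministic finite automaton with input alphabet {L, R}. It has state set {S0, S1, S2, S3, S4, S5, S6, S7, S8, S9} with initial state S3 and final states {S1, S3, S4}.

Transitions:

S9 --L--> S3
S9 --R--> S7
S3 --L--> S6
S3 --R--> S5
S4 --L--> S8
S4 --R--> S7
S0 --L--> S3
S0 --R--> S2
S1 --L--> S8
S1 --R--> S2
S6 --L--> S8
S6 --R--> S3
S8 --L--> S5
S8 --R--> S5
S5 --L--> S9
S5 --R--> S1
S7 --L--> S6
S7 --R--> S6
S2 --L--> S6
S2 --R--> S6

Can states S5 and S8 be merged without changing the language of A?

No

States {S0,S4} cannot be reached from the start state, so discard them.
Start with accepting vs non-accepting: {S1,S3} | {S2,S5,S6,S7,S8,S9}.
On input L, block {S2,S5,S6,S7,S8,S9} splits into {S2,S5,S6,S7,S8} and {S9}.
Refine {S2,S5,S6,S7,S8} on symbol L: members go to different blocks, giving {S2,S6,S7,S8} and {S5}.
Split {S1,S3} by δ(·,R) → {S1} and {S3}.
Refine {S2,S6,S7,S8} on symbol L: members go to different blocks, giving {S2,S6,S7} and {S8}.
Split {S2,S6,S7} by δ(·,L) → {S2,S7} and {S6}.
The partition is now stable with 7 blocks: {S1} | {S2,S7} | {S9} | {S5} | {S3} | {S8} | {S6}.
S5 and S8 end up in different blocks, so they are distinguishable. For instance, the string 'R' is accepted from only S5.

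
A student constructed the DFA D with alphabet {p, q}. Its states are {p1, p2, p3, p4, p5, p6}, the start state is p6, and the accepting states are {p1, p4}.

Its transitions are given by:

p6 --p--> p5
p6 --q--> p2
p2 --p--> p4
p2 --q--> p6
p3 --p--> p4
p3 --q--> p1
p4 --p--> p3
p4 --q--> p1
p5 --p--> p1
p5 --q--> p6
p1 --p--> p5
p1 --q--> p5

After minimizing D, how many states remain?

6

All states are reachable from the start state.
P0 = {p1,p4} | {p2,p3,p5,p6}.
Split {p1,p4} by δ(·,q) → {p1} and {p4}.
Split {p2,p3,p5,p6} by δ(·,p) → {p2,p3} and {p5} and {p6}.
Split {p2,p3} by δ(·,q) → {p2} and {p3}.
Stable partition: {p1} | {p2} | {p4} | {p5} | {p6} | {p3} — 6 equivalence classes.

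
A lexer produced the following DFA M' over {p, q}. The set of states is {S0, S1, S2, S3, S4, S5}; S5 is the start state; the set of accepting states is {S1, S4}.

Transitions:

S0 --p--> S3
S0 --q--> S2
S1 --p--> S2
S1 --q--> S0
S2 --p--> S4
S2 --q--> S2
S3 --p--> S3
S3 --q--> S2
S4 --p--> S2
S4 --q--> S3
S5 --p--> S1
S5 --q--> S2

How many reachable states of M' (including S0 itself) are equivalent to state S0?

Every state is reachable, so we keep all 6.
P0 = {S1,S4} | {S0,S2,S3,S5}.
Refine {S0,S2,S3,S5} on symbol p: members go to different blocks, giving {S0,S3} and {S2,S5}.
Stable partition: {S1,S4} | {S0,S3} | {S2,S5} — 3 equivalence classes.
The equivalence class containing S0 is {S0,S3}, of size 2.

2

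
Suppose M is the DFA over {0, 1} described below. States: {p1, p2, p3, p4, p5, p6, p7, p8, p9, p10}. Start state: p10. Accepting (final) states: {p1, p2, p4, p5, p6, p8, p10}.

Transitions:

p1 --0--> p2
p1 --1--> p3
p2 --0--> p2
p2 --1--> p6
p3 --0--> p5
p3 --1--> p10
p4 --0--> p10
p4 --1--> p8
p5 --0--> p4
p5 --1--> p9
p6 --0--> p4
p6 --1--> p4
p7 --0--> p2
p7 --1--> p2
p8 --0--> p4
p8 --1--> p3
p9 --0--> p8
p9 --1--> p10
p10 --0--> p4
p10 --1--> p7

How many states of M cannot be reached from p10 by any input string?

Starting at p10 and following transitions, the reachable set is {p2, p3, p4, p5, p6, p7, p8, p9, p10}. That leaves p1 unreachable — 1 in total.

1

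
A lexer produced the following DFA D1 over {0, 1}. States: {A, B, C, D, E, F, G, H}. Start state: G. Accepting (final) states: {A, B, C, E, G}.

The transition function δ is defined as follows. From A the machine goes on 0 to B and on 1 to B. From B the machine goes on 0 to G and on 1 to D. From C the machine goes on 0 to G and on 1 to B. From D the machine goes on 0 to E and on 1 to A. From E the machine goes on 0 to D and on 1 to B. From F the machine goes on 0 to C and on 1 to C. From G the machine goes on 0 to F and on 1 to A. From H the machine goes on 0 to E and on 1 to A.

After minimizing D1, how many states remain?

7

States {H} cannot be reached from the start state, so discard them.
Start with accepting vs non-accepting: {A,B,C,E,G} | {D,F}.
Refine {A,B,C,E,G} on symbol 0: members go to different blocks, giving {A,B,C} and {E,G}.
On input 0, block {A,B,C} splits into {B,C} and {A}.
On input 1, block {B,C} splits into {B} and {C}.
Refine {D,F} on symbol 0: members go to different blocks, giving {D} and {F}.
Refine {E,G} on symbol 0: members go to different blocks, giving {E} and {G}.
No further refinement is possible. Final partition (7 blocks): {B} | {D} | {E} | {A} | {C} | {F} | {G}.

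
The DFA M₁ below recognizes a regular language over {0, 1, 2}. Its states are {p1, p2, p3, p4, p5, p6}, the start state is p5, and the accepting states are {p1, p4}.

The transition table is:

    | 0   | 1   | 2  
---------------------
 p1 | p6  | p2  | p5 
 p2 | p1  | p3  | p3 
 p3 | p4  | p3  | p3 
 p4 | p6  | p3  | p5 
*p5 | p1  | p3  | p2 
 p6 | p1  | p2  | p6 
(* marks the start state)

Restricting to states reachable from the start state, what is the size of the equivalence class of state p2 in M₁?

4

Initial partition by acceptance: {p1,p4} | {p2,p3,p5,p6}.
No further refinement is possible. Final partition (2 blocks): {p1,p4} | {p2,p3,p5,p6}.
State p2 belongs to the block {p2,p3,p5,p6}, which has 4 states.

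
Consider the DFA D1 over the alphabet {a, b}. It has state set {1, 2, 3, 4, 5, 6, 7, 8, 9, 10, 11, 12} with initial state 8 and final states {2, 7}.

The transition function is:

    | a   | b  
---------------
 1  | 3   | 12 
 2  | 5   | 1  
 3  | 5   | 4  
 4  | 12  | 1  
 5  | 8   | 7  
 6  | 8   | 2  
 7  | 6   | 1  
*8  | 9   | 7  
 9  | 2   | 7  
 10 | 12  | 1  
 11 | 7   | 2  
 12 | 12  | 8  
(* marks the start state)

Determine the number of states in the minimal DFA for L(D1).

8

First remove the unreachable states {10,11}; 10 states remain.
Start with accepting vs non-accepting: {2,7} | {1,3,4,5,6,8,9,12}.
Refine {1,3,4,5,6,8,9,12} on symbol a: members go to different blocks, giving {1,3,4,5,6,8,12} and {9}.
Refine {1,3,4,5,6,8,12} on symbol a: members go to different blocks, giving {1,3,4,5,6,12} and {8}.
Split {1,3,4,5,6,12} by δ(·,a) → {1,3,4,12} and {5,6}.
Split {1,3,4,12} by δ(·,a) → {1,4,12} and {3}.
Split {1,4,12} by δ(·,a) → {4,12} and {1}.
Refine {4,12} on symbol b: members go to different blocks, giving {4} and {12}.
Stable partition: {2,7} | {4} | {9} | {8} | {5,6} | {3} | {1} | {12} — 8 equivalence classes.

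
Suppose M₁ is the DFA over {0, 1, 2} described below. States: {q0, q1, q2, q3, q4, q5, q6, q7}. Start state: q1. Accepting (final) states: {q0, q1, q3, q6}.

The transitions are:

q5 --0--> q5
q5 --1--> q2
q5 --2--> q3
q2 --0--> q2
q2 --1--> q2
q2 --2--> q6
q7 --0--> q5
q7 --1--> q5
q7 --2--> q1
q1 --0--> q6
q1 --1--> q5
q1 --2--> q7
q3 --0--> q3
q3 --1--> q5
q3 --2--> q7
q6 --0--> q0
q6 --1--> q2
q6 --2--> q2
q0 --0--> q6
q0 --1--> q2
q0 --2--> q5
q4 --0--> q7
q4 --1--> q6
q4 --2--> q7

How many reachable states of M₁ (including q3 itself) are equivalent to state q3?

4

States {q4} cannot be reached from the start state, so discard them.
Start with accepting vs non-accepting: {q0,q1,q3,q6} | {q2,q5,q7}.
Stable partition: {q0,q1,q3,q6} | {q2,q5,q7} — 2 equivalence classes.
The equivalence class containing q3 is {q0,q1,q3,q6}, of size 4.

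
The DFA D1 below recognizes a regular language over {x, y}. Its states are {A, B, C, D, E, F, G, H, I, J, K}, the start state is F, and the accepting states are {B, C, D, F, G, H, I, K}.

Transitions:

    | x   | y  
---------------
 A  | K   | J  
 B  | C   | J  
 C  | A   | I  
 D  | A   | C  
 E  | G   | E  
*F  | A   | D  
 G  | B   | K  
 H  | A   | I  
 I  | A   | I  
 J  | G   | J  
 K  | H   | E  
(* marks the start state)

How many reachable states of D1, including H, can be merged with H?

Every state is reachable, so we keep all 11.
Start with accepting vs non-accepting: {B,C,D,F,G,H,I,K} | {A,E,J}.
Split {B,C,D,F,G,H,I,K} by δ(·,x) → {C,D,F,H,I} and {B,G,K}.
Refine {B,G,K} on symbol x: members go to different blocks, giving {B,K} and {G}.
Refine {A,E,J} on symbol x: members go to different blocks, giving {E,J} and {A}.
The partition is now stable with 5 blocks: {C,D,F,H,I} | {E,J} | {B,K} | {G} | {A}.
The equivalence class containing H is {C,D,F,H,I}, of size 5.

5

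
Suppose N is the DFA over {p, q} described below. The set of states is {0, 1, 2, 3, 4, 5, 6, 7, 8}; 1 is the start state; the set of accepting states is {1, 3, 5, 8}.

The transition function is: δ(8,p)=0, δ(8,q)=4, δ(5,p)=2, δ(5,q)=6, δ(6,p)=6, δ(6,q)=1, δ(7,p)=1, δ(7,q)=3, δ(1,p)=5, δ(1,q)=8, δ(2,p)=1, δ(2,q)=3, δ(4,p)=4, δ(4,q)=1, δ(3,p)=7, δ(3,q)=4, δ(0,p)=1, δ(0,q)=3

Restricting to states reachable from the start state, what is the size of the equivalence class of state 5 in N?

3

All states are reachable from the start state.
Start with accepting vs non-accepting: {1,3,5,8} | {0,2,4,6,7}.
On input p, block {1,3,5,8} splits into {3,5,8} and {1}.
Split {0,2,4,6,7} by δ(·,p) → {0,2,7} and {4,6}.
Stable partition: {3,5,8} | {0,2,7} | {1} | {4,6} — 4 equivalence classes.
State 5 belongs to the block {3,5,8}, which has 3 states.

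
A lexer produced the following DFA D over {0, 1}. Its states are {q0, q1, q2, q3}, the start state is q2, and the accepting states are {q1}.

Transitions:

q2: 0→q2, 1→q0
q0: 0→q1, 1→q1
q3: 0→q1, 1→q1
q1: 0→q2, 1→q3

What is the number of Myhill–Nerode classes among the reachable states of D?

3

Initial partition by acceptance: {q1} | {q0,q2,q3}.
Refine {q0,q2,q3} on symbol 0: members go to different blocks, giving {q0,q3} and {q2}.
The partition is now stable with 3 blocks: {q1} | {q0,q3} | {q2}.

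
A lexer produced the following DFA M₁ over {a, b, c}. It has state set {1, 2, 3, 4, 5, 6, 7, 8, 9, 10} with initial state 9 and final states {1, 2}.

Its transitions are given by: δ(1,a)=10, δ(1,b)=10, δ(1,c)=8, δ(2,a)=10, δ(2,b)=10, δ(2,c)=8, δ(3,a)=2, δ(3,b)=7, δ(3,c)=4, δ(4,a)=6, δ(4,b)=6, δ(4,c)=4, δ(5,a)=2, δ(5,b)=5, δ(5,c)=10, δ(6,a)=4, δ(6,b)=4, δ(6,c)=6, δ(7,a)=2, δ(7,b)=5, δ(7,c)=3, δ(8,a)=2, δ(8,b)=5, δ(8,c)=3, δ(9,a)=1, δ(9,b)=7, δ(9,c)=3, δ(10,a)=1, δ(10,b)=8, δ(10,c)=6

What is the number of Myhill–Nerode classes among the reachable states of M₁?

4

Every state is reachable, so we keep all 10.
Initial partition by acceptance: {1,2} | {3,4,5,6,7,8,9,10}.
Split {3,4,5,6,7,8,9,10} by δ(·,a) → {3,5,7,8,9,10} and {4,6}.
Split {3,5,7,8,9,10} by δ(·,c) → {5,7,8,9} and {3,10}.
Stable partition: {1,2} | {5,7,8,9} | {4,6} | {3,10} — 4 equivalence classes.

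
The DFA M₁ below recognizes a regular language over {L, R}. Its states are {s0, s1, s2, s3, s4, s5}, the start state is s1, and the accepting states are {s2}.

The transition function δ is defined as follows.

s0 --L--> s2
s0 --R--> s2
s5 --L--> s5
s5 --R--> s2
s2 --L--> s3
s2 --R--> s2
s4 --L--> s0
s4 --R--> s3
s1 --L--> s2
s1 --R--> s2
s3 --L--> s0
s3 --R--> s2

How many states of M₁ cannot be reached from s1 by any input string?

2

No path from s1 leads to s4, s5; the other 4 states are all reachable.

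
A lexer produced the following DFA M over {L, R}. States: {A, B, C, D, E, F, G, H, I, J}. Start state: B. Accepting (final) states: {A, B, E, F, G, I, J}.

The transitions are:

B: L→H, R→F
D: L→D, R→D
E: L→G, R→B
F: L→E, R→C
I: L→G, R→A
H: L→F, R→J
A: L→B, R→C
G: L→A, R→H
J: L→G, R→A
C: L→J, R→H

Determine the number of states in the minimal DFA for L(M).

First remove the unreachable states {D,I}; 8 states remain.
Initial partition by acceptance: {A,B,E,F,G,J} | {C,H}.
Refine {A,B,E,F,G,J} on symbol L: members go to different blocks, giving {A,E,F,G,J} and {B}.
On input L, block {A,E,F,G,J} splits into {E,F,G,J} and {A}.
On input L, block {E,F,G,J} splits into {E,F,J} and {G}.
Split {E,F,J} by δ(·,L) → {E,J} and {F}.
On input R, block {E,J} splits into {E} and {J}.
Refine {C,H} on symbol L: members go to different blocks, giving {C} and {H}.
Stable partition: {E} | {C} | {B} | {A} | {G} | {F} | {J} | {H} — 8 equivalence classes.

8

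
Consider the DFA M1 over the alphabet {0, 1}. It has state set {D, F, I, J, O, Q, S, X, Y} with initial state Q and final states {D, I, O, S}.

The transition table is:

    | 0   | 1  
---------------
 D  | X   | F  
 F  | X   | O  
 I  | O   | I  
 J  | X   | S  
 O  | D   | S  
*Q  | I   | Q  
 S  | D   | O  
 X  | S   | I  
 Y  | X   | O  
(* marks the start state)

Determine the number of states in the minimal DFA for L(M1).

Reachable states from the start: {D,F,I,O,Q,S,X}. Unreachable: {J,Y} — drop them.
Start with accepting vs non-accepting: {D,I,O,S} | {F,Q,X}.
Refine {D,I,O,S} on symbol 0: members go to different blocks, giving {I,O,S} and {D}.
Refine {I,O,S} on symbol 0: members go to different blocks, giving {O,S} and {I}.
Split {F,Q,X} by δ(·,0) → {X} and {Q} and {F}.
The partition is now stable with 6 blocks: {O,S} | {X} | {D} | {I} | {Q} | {F}.

6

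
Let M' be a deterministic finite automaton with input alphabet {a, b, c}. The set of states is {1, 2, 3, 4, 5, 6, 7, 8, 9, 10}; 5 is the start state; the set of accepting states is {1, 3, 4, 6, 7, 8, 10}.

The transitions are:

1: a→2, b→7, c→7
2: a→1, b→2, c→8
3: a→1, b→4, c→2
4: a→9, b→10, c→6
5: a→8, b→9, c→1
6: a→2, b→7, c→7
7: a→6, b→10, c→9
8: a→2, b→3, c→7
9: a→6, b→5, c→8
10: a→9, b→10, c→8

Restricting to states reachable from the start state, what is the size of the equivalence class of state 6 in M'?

3

Every state is reachable, so we keep all 10.
Initial partition by acceptance: {1,3,4,6,7,8,10} | {2,5,9}.
On input a, block {1,3,4,6,7,8,10} splits into {1,4,6,8,10} and {3,7}.
Refine {1,4,6,8,10} on symbol b: members go to different blocks, giving {1,6,8} and {4,10}.
Stable partition: {1,6,8} | {2,5,9} | {3,7} | {4,10} — 4 equivalence classes.
State 6 belongs to the block {1,6,8}, which has 3 states.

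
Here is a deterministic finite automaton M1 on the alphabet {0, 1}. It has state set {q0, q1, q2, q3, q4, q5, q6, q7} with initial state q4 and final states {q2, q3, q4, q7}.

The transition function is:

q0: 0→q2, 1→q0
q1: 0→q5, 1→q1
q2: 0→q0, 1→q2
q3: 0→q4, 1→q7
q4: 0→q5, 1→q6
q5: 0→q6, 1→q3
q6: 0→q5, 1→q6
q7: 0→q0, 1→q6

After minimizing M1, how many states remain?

7

First remove the unreachable states {q1}; 7 states remain.
P0 = {q2,q3,q4,q7} | {q0,q5,q6}.
Refine {q2,q3,q4,q7} on symbol 0: members go to different blocks, giving {q2,q4,q7} and {q3}.
Refine {q2,q4,q7} on symbol 1: members go to different blocks, giving {q4,q7} and {q2}.
Refine {q0,q5,q6} on symbol 0: members go to different blocks, giving {q5,q6} and {q0}.
Refine {q4,q7} on symbol 0: members go to different blocks, giving {q4} and {q7}.
Split {q5,q6} by δ(·,1) → {q5} and {q6}.
Stable partition: {q4} | {q5} | {q3} | {q2} | {q0} | {q7} | {q6} — 7 equivalence classes.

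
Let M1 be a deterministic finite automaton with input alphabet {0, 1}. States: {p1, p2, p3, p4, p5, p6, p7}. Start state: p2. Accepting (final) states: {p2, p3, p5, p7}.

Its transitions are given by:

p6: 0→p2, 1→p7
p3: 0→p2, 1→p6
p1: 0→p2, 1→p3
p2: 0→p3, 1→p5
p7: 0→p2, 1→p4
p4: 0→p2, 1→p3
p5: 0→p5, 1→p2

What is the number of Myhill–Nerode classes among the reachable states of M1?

4

First remove the unreachable states {p1}; 6 states remain.
Initial partition by acceptance: {p2,p3,p5,p7} | {p4,p6}.
On input 1, block {p2,p3,p5,p7} splits into {p2,p5} and {p3,p7}.
On input 0, block {p2,p5} splits into {p2} and {p5}.
Stable partition: {p2} | {p4,p6} | {p3,p7} | {p5} — 4 equivalence classes.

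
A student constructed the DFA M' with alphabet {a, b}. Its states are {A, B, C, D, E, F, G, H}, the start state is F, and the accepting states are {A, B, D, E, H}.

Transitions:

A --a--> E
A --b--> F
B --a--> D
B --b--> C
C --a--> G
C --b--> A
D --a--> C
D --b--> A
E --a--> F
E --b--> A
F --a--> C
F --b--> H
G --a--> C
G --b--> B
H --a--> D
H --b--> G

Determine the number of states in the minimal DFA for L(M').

All states are reachable from the start state.
P0 = {A,B,D,E,H} | {C,F,G}.
Refine {A,B,D,E,H} on symbol a: members go to different blocks, giving {A,B,H} and {D,E}.
The partition is now stable with 3 blocks: {A,B,H} | {C,F,G} | {D,E}.

3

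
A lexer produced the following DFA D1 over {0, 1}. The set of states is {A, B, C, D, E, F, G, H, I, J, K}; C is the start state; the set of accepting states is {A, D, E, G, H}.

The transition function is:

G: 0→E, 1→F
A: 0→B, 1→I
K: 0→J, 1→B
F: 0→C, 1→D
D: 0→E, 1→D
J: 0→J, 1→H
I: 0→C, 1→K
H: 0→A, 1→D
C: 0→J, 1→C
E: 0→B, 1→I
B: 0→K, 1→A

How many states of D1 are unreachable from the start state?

BFS from C reaches {A, B, C, D, E, H, I, J, K}; the 2 state(s) F, G are never visited.

2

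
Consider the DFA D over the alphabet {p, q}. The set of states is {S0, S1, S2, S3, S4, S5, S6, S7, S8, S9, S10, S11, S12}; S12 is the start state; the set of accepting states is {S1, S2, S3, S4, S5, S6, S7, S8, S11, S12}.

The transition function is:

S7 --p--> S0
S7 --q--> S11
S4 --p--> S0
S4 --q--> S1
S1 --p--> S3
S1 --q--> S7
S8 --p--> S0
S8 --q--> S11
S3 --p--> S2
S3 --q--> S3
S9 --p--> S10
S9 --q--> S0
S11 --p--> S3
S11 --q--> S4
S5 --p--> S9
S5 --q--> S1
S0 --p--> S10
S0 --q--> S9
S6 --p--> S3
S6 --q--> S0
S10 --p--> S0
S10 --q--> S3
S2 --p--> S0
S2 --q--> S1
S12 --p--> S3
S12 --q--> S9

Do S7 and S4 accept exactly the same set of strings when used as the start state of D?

Yes

First remove the unreachable states {S5,S6,S8}; 10 states remain.
Start with accepting vs non-accepting: {S1,S2,S3,S4,S7,S11,S12} | {S0,S9,S10}.
Refine {S1,S2,S3,S4,S7,S11,S12} on symbol p: members go to different blocks, giving {S1,S3,S11,S12} and {S2,S4,S7}.
On input p, block {S1,S3,S11,S12} splits into {S1,S11,S12} and {S3}.
On input q, block {S1,S11,S12} splits into {S1,S11} and {S12}.
On input q, block {S0,S9,S10} splits into {S0,S9} and {S10}.
Stable partition: {S1,S11} | {S0,S9} | {S2,S4,S7} | {S3} | {S12} | {S10} — 6 equivalence classes.
S7 and S4 lie in the same block of the stable partition, so they are equivalent — no string distinguishes them.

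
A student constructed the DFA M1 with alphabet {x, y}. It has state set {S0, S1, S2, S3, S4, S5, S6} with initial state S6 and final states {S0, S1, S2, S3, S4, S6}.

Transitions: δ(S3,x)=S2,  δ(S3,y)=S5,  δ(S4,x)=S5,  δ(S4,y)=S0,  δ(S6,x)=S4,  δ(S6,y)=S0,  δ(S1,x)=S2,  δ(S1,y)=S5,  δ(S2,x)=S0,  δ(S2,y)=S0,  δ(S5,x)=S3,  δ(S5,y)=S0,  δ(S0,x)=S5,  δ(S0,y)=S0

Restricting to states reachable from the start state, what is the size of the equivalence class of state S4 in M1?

2

Reachable states from the start: {S0,S2,S3,S4,S5,S6}. Unreachable: {S1} — drop them.
Initial partition by acceptance: {S0,S2,S3,S4,S6} | {S5}.
Split {S0,S2,S3,S4,S6} by δ(·,x) → {S2,S3,S6} and {S0,S4}.
Split {S2,S3,S6} by δ(·,x) → {S2,S6} and {S3}.
Stable partition: {S2,S6} | {S5} | {S0,S4} | {S3} — 4 equivalence classes.
The equivalence class containing S4 is {S0,S4}, of size 2.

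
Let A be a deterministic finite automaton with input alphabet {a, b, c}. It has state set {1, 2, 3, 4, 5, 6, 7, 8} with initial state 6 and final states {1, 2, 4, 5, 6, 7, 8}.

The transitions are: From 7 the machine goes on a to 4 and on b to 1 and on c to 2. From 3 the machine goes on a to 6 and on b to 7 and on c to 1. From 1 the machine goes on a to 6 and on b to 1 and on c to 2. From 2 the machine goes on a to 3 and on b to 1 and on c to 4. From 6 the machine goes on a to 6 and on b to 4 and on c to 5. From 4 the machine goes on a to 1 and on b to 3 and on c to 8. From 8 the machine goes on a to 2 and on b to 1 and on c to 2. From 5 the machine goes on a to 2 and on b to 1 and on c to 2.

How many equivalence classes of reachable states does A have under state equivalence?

7

Every state is reachable, so we keep all 8.
P0 = {1,2,4,5,6,7,8} | {3}.
On input a, block {1,2,4,5,6,7,8} splits into {1,4,5,6,7,8} and {2}.
Refine {1,4,5,6,7,8} on symbol a: members go to different blocks, giving {1,4,6,7} and {5,8}.
Refine {1,4,6,7} on symbol b: members go to different blocks, giving {1,6,7} and {4}.
Split {1,6,7} by δ(·,a) → {1,6} and {7}.
Split {1,6} by δ(·,b) → {1} and {6}.
No further refinement is possible. Final partition (7 blocks): {1} | {3} | {2} | {5,8} | {4} | {7} | {6}.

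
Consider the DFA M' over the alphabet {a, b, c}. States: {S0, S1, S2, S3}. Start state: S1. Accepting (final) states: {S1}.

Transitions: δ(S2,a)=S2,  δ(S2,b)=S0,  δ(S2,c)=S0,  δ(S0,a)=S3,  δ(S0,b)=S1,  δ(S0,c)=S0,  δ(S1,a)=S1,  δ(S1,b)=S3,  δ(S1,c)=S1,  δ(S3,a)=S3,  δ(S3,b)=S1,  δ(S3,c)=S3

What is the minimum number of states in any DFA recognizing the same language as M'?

First remove the unreachable states {S0,S2}; 2 states remain.
Initial partition by acceptance: {S1} | {S3}.
Stable partition: {S1} | {S3} — 2 equivalence classes.

2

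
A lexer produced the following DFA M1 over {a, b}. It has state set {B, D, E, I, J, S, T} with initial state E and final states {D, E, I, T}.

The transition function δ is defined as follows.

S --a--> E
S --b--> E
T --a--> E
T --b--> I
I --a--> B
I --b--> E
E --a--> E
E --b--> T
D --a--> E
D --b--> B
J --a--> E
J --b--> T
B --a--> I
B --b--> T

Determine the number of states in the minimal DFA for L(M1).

Reachable states from the start: {B,E,I,T}. Unreachable: {D,J,S} — drop them.
Initial partition by acceptance: {E,I,T} | {B}.
Refine {E,I,T} on symbol a: members go to different blocks, giving {E,T} and {I}.
On input b, block {E,T} splits into {T} and {E}.
Stable partition: {T} | {B} | {I} | {E} — 4 equivalence classes.

4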